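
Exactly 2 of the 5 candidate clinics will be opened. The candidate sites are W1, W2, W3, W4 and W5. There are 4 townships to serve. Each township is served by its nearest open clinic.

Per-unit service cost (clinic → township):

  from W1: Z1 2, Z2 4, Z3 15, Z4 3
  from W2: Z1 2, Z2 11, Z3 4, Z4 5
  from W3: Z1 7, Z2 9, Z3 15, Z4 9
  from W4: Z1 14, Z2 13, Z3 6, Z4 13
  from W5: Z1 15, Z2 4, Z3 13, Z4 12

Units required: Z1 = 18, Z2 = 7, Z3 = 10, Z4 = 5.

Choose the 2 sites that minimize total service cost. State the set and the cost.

With exactly 2 open, each township uses its cheapest among the chosen.
{W1, W2}: Z1→W1 2·18=36, Z2→W1 4·7=28, Z3→W2 4·10=40, Z4→W1 3·5=15. Service cost 119.
{W2, W5}: service cost 129
{W1, W4}: service cost 139
Among all 10 size-2 choices, {W1, W2} is lowest.

Choose W1 and W2; total service cost 119.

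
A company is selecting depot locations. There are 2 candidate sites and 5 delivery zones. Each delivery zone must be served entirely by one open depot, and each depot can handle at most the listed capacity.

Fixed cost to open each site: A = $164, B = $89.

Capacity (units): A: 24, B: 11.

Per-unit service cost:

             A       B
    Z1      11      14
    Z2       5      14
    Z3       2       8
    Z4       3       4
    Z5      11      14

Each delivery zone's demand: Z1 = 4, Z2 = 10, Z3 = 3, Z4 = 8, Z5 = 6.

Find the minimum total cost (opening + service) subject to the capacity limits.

Open {A, B}: Z1→A 11·4=44, Z2→A 5·10=50, Z3→A 2·3=6, Z4→B 4·8=32, Z5→A 11·6=66.
Loads: A carries 23/24, B carries 8/11. Service 198; fixed 253; total 451.
Next best feasible plan costs 469.

Minimum total cost: 451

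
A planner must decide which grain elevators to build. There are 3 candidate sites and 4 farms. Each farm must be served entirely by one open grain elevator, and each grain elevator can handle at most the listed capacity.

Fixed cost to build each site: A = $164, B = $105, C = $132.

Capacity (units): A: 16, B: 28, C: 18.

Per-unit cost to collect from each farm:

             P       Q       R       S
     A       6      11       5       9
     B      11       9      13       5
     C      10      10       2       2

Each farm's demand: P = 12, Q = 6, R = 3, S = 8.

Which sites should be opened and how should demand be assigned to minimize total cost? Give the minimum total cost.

Open {B, C}: P→B 11·12=132, Q→B 9·6=54, R→C 2·3=6, S→C 2·8=16.
Loads: B carries 18/28, C carries 11/18. Service 208; fixed 237; total 445.
Next best feasible plan costs 450.

Minimum total cost: 445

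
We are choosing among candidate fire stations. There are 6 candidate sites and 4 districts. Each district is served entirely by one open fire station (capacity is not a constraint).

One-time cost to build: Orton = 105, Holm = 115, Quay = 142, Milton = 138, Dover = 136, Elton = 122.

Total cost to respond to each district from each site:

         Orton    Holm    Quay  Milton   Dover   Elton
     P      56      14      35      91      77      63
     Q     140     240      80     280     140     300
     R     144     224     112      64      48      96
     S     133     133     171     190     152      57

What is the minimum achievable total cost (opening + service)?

Minimum total cost: 532

For any fixed open set, each district goes to its cheapest open site; total = fixed + service.
{Quay, Elton}: P→Quay 35, Q→Quay 80, R→Elton 96, S→Elton 57. Service 268; fixed 264; total 532.
{Quay}: P→Quay 35, Q→Quay 80, R→Quay 112, S→Quay 171. Service 398; fixed 142; total 540.
{Dover}: P→Dover 77, Q→Dover 140, R→Dover 48, S→Dover 152. Service 417; fixed 136; total 553.
{Orton, Holm, Quay, Milton, Dover, Elton}: service 199 + fixed 758 = 957
No other subset beats 532.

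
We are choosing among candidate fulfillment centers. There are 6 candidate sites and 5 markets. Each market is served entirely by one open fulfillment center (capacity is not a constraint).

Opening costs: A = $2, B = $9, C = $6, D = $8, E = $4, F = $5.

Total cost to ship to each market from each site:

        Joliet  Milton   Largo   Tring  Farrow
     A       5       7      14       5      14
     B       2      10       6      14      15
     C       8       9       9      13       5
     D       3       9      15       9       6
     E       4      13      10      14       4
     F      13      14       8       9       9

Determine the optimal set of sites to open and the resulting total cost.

For any fixed open set, each market goes to its cheapest open site; total = fixed + service.
{A, E}: Joliet→E 4, Milton→A 7, Largo→E 10, Tring→A 5, Farrow→E 4. Service 30; fixed 6; total 36.
{A, B, E}: service 24 + fixed 15 = 39
{A, C}: service 31 + fixed 8 = 39
{A, B, C, D, E, F}: Joliet→B 2, Milton→A 7, Largo→B 6, Tring→A 5, Farrow→E 4. Service 24; fixed 34; total 58.
No other subset beats 36.

Open A and E; minimum total cost 36.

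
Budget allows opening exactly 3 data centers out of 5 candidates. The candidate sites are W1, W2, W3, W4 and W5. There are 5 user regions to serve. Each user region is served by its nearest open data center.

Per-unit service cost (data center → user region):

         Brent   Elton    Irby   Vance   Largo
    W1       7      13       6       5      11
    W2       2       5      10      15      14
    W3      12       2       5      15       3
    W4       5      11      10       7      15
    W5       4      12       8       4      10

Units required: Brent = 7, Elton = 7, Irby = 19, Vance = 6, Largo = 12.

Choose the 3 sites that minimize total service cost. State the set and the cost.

With exactly 3 open, each user region uses its cheapest among the chosen.
{W2, W3, W5}: Brent→W2 2·7=14, Elton→W3 2·7=14, Irby→W3 5·19=95, Vance→W5 4·6=24, Largo→W3 3·12=36. Service cost 183.
{W1, W2, W3}: service cost 189
{W1, W3, W5}: service cost 197
Among all 10 size-3 choices, {W2, W3, W5} is lowest.

Choose W2, W3 and W5; total service cost 183.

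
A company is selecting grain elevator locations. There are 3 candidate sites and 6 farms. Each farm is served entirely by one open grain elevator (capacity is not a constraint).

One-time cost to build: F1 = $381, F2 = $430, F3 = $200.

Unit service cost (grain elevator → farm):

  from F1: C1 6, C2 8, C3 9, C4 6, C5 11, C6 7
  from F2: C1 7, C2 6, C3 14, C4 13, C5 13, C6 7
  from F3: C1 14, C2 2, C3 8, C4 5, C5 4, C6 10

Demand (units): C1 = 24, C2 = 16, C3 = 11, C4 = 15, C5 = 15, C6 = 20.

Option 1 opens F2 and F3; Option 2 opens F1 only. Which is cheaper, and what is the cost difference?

Option 1: {F2, F3}: C1→F2 7·24=168, C2→F3 2·16=32, C3→F3 8·11=88, C4→F3 5·15=75, C5→F3 4·15=60, C6→F2 7·20=140. Service 563; fixed 630; total 1193.
Option 2: {F1}: C1→F1 6·24=144, C2→F1 8·16=128, C3→F1 9·11=99, C4→F1 6·15=90, C5→F1 11·15=165, C6→F1 7·20=140. Service 766; fixed 381; total 1147.
Difference: |1193 − 1147| = 46.

Option 2 is cheaper by 46.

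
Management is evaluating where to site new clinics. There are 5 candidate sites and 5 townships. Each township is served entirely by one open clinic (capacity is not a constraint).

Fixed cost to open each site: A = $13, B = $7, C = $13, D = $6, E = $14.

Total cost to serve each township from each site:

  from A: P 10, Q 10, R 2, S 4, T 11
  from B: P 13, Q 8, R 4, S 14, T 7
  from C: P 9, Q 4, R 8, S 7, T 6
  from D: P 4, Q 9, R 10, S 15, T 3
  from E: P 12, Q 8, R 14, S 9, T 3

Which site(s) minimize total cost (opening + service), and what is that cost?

For any fixed open set, each township goes to its cheapest open site; total = fixed + service.
{A, D}: P→D 4, Q→D 9, R→A 2, S→A 4, T→D 3. Service 22; fixed 19; total 41.
{C, D}: service 26 + fixed 19 = 45
{B, D}: service 33 + fixed 13 = 46
{A, B, C, D, E}: service 17 + fixed 53 = 70
No other subset beats 41.

Open A and D; minimum total cost 41.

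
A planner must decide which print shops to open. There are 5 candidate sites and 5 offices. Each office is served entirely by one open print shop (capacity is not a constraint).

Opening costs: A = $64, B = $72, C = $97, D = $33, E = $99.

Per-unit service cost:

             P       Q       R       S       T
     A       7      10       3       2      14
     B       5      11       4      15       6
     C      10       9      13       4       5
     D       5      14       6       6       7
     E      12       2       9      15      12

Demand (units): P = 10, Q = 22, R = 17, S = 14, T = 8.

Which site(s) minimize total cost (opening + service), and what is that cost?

For any fixed open set, each office goes to its cheapest open site; total = fixed + service.
{A, D, E}: P→D 5·10=50, Q→E 2·22=44, R→A 3·17=51, S→A 2·14=28, T→D 7·8=56. Service 229; fixed 196; total 425.
{A, E}: P→A 7·10=70, Q→E 2·22=44, R→A 3·17=51, S→A 2·14=28, T→E 12·8=96. Service 289; fixed 163; total 452.
{A, B, E}: service 221 + fixed 235 = 456
{A, B, C, D, E}: P→B 5·10=50, Q→E 2·22=44, R→A 3·17=51, S→A 2·14=28, T→C 5·8=40. Service 213; fixed 365; total 578.
No other subset beats 425.

Open A, D and E; minimum total cost 425.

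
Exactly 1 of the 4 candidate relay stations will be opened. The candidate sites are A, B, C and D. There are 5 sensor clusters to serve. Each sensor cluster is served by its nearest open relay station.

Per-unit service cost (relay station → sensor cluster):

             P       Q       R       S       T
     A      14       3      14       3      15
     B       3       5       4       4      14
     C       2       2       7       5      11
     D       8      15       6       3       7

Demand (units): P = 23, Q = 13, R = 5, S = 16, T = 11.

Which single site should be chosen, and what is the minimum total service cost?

Choose C only; total service cost 308.

With exactly 1 open, each sensor cluster uses its cheapest among the chosen.
{C}: P→C 2·23=46, Q→C 2·13=26, R→C 7·5=35, S→C 5·16=80, T→C 11·11=121. Service cost 308.
{B}: service cost 372
{D}: service cost 534
Among all 4 size-1 choices, {C} is lowest.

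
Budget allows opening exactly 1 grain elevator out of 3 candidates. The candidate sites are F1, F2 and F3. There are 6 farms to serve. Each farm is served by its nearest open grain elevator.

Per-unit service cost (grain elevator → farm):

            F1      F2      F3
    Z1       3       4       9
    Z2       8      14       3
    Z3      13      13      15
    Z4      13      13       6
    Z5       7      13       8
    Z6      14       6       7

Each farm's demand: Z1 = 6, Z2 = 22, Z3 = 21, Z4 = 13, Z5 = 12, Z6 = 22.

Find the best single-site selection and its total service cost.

Choose F3 only; total service cost 763.

With exactly 1 open, each farm uses its cheapest among the chosen.
{F3}: Z1→F3 9·6=54, Z2→F3 3·22=66, Z3→F3 15·21=315, Z4→F3 6·13=78, Z5→F3 8·12=96, Z6→F3 7·22=154. Service cost 763.
{F1}: service cost 1028
{F2}: service cost 1062
Among all 3 size-1 choices, {F3} is lowest.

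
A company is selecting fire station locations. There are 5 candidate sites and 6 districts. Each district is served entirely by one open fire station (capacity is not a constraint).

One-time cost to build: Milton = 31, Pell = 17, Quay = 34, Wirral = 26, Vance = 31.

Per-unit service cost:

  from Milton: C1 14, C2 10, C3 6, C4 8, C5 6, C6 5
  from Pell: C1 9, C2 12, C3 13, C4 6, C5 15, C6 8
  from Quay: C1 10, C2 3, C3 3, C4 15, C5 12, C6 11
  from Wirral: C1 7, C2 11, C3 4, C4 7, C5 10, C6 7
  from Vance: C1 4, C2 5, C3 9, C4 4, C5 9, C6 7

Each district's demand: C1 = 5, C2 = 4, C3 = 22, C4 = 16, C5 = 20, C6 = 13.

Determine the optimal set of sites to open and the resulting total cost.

Open Milton, Quay and Vance; minimum total cost 443.

For any fixed open set, each district goes to its cheapest open site; total = fixed + service.
{Milton, Quay, Vance}: C1→Vance 4·5=20, C2→Quay 3·4=12, C3→Quay 3·22=66, C4→Vance 4·16=64, C5→Milton 6·20=120, C6→Milton 5·13=65. Service 347; fixed 96; total 443.
{Milton, Pell, Quay, Vance}: service 347 + fixed 113 = 460
{Milton, Wirral, Vance}: service 377 + fixed 88 = 465
{Milton, Pell, Quay, Wirral, Vance}: service 347 + fixed 139 = 486
No other subset beats 443.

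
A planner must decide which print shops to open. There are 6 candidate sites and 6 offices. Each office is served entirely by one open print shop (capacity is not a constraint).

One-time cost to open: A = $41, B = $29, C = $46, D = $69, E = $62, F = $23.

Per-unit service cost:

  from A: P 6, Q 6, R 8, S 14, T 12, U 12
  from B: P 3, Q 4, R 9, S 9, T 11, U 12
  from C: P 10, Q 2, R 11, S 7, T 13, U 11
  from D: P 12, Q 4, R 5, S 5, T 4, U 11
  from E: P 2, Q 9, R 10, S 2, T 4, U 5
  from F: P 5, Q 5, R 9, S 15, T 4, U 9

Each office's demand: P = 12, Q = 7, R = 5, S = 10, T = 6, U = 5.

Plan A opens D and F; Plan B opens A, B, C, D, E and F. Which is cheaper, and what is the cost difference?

Plan A: {D, F}: P→F 5·12=60, Q→D 4·7=28, R→D 5·5=25, S→D 5·10=50, T→D 4·6=24, U→F 9·5=45. Service 232; fixed 92; total 324.
Plan B: {A, B, C, D, E, F}: P→E 2·12=24, Q→C 2·7=14, R→D 5·5=25, S→E 2·10=20, T→D 4·6=24, U→E 5·5=25. Service 132; fixed 270; total 402.
Difference: |324 − 402| = 78.

Plan A is cheaper by 78.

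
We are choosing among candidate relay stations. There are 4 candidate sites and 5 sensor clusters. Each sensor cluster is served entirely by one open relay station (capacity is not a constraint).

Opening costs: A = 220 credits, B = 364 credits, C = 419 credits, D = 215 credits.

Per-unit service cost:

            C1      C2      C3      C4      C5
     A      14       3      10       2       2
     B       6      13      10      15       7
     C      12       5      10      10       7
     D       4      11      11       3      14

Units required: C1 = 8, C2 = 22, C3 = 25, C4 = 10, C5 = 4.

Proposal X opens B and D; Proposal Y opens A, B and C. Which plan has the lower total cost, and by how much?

Proposal X is cheaper by 234.

Proposal X: {B, D}: C1→D 4·8=32, C2→D 11·22=242, C3→B 10·25=250, C4→D 3·10=30, C5→B 7·4=28. Service 582; fixed 579; total 1161.
Proposal Y: {A, B, C}: C1→B 6·8=48, C2→A 3·22=66, C3→A 10·25=250, C4→A 2·10=20, C5→A 2·4=8. Service 392; fixed 1003; total 1395.
Difference: |1161 − 1395| = 234.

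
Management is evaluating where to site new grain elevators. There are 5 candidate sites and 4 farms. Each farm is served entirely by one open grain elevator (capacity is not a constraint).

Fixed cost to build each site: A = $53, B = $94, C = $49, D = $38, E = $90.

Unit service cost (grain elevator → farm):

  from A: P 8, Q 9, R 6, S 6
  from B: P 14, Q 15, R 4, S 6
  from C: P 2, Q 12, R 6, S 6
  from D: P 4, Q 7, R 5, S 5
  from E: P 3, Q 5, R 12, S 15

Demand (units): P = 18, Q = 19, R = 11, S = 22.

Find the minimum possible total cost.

For any fixed open set, each farm goes to its cheapest open site; total = fixed + service.
{D}: P→D 4·18=72, Q→D 7·19=133, R→D 5·11=55, S→D 5·22=110. Service 370; fixed 38; total 408.
{C, D}: service 334 + fixed 87 = 421
{D, E}: service 314 + fixed 128 = 442
{A, B, C, D, E}: service 285 + fixed 324 = 609
No other subset beats 408.

Minimum total cost: 408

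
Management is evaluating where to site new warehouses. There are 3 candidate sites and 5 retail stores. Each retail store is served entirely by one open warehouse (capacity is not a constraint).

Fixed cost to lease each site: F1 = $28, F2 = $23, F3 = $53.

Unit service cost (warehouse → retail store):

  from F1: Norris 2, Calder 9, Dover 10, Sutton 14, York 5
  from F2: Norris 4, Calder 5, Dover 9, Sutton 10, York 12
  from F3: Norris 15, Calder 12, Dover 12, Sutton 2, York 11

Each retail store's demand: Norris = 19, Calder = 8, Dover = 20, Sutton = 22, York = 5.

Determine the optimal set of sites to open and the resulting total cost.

For any fixed open set, each retail store goes to its cheapest open site; total = fixed + service.
{F1, F2, F3}: Norris→F1 2·19=38, Calder→F2 5·8=40, Dover→F2 9·20=180, Sutton→F3 2·22=44, York→F1 5·5=25. Service 327; fixed 104; total 431.
{F1, F3}: Norris→F1 2·19=38, Calder→F1 9·8=72, Dover→F1 10·20=200, Sutton→F3 2·22=44, York→F1 5·5=25. Service 379; fixed 81; total 460.
{F2, F3}: service 395 + fixed 76 = 471
{F2}: service 576 + fixed 23 = 599
No other subset beats 431.

Open F1, F2 and F3; minimum total cost 431.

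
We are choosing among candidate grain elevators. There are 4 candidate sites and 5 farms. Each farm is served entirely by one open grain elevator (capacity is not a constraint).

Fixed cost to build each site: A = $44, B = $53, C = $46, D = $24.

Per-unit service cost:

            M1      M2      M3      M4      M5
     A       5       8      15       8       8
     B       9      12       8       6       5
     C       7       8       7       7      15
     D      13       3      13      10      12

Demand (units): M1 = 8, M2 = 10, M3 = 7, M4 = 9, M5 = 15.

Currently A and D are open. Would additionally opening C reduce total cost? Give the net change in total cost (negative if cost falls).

Yes — net change −5 (cost falls by 5).

Current service cost with {A, D}: 353.
Adding C: each farm re-picks its cheapest; new service cost 302, saving 51.
Extra fixed cost: 46. Net change = 46 − 51 = -5.
(Totals: 421 → 416.)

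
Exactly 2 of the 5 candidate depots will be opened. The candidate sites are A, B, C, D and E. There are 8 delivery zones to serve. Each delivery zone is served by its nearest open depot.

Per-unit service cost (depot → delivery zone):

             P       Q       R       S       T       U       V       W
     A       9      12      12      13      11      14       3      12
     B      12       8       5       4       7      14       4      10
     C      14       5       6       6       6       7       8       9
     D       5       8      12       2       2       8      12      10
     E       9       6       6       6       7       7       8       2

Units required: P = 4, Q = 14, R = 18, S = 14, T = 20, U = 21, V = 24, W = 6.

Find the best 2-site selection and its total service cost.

With exactly 2 open, each delivery zone uses its cheapest among the chosen.
{B, D}: P→D 5·4=20, Q→B 8·14=112, R→B 5·18=90, S→D 2·14=28, T→D 2·20=40, U→D 8·21=168, V→B 4·24=96, W→B 10·6=60. Service cost 614.
{D, E}: service cost 631
{C, D}: service cost 659
Among all 10 size-2 choices, {B, D} is lowest.

Choose B and D; total service cost 614.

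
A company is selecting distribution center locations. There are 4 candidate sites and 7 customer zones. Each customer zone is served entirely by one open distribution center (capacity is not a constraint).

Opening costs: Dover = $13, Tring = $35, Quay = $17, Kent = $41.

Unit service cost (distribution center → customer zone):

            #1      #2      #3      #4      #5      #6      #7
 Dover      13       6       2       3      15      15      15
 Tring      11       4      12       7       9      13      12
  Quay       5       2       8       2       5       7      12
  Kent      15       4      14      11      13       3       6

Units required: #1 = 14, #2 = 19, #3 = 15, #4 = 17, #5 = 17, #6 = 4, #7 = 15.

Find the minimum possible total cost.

For any fixed open set, each customer zone goes to its cheapest open site; total = fixed + service.
{Dover, Quay, Kent}: #1→Quay 5·14=70, #2→Quay 2·19=38, #3→Dover 2·15=30, #4→Quay 2·17=34, #5→Quay 5·17=85, #6→Kent 3·4=12, #7→Kent 6·15=90. Service 359; fixed 71; total 430.
{Dover, Tring, Quay, Kent}: service 359 + fixed 106 = 465
{Dover, Quay}: service 465 + fixed 30 = 495
{Dover}: #1→Dover 13·14=182, #2→Dover 6·19=114, #3→Dover 2·15=30, #4→Dover 3·17=51, #5→Dover 15·17=255, #6→Dover 15·4=60, #7→Dover 15·15=225. Service 917; fixed 13; total 930.
(All 15 nonempty subsets were checked; Dover, Quay and Kent is lowest.)

Minimum total cost: 430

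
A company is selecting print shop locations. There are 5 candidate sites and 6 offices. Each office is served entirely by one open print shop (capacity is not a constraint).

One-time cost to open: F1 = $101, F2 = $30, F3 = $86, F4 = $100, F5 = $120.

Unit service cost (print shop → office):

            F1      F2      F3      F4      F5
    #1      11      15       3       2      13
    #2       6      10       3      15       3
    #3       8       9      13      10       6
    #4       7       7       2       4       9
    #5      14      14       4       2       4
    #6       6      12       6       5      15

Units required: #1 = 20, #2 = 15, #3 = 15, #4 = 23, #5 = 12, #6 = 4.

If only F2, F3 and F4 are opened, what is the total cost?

Each office is assigned to its cheapest site among the open ones.
{F2, F3, F4}: #1→F4 2·20=40, #2→F3 3·15=45, #3→F2 9·15=135, #4→F3 2·23=46, #5→F4 2·12=24, #6→F4 5·4=20. Service 310; fixed 216; total 526.

Total cost: 526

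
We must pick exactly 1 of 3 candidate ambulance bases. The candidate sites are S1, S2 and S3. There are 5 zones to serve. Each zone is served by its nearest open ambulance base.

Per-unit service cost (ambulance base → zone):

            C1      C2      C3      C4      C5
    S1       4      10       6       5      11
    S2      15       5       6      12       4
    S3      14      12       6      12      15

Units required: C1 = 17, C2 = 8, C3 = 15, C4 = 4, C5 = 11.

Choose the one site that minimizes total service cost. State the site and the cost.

With exactly 1 open, each zone uses its cheapest among the chosen.
{S1}: C1→S1 4·17=68, C2→S1 10·8=80, C3→S1 6·15=90, C4→S1 5·4=20, C5→S1 11·11=121. Service cost 379.
{S2}: service cost 477
{S3}: service cost 637
Among all 3 size-1 choices, {S1} is lowest.

Choose S1 only; total service cost 379.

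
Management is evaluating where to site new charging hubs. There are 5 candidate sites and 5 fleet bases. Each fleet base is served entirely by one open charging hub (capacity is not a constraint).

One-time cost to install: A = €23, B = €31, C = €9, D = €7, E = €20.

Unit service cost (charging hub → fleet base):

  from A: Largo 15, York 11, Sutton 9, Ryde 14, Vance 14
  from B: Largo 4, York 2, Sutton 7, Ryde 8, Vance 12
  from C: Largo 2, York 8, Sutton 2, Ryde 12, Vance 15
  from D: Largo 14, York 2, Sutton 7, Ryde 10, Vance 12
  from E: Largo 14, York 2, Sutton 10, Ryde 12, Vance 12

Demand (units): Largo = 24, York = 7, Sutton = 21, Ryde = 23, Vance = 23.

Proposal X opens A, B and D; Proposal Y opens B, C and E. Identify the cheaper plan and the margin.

Proposal X: {A, B, D}: Largo→B 4·24=96, York→B 2·7=14, Sutton→B 7·21=147, Ryde→B 8·23=184, Vance→B 12·23=276. Service 717; fixed 61; total 778.
Proposal Y: {B, C, E}: Largo→C 2·24=48, York→B 2·7=14, Sutton→C 2·21=42, Ryde→B 8·23=184, Vance→B 12·23=276. Service 564; fixed 60; total 624.
Difference: |778 − 624| = 154.

Proposal Y is cheaper by 154.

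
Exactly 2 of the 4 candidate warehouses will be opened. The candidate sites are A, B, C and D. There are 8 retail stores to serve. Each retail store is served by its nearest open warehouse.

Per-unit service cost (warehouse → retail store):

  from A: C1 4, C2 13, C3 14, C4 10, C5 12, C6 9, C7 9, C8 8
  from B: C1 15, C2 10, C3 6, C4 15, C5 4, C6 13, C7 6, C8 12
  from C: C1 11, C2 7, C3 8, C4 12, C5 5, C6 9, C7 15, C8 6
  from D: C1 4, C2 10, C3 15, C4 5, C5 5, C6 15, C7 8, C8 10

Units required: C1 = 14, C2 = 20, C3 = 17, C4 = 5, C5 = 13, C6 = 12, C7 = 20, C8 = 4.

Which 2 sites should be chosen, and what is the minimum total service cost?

With exactly 2 open, each retail store uses its cheapest among the chosen.
{C, D}: C1→D 4·14=56, C2→C 7·20=140, C3→C 8·17=136, C4→D 5·5=25, C5→C 5·13=65, C6→C 9·12=108, C7→D 8·20=160, C8→C 6·4=24. Service cost 714.
{A, B}: service cost 720
{B, D}: service cost 751
Among all 6 size-2 choices, {C, D} is lowest.

Choose C and D; total service cost 714.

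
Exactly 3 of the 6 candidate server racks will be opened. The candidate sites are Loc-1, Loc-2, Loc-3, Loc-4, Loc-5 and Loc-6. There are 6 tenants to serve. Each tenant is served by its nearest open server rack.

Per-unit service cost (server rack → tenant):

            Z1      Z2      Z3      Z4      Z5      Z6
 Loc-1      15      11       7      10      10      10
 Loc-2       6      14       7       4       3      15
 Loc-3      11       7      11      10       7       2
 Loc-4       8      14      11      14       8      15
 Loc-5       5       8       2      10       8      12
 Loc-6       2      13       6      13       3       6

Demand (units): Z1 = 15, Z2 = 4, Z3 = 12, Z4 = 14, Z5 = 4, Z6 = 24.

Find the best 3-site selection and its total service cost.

With exactly 3 open, each tenant uses its cheapest among the chosen.
{Loc-2, Loc-3, Loc-5}: Z1→Loc-5 5·15=75, Z2→Loc-3 7·4=28, Z3→Loc-5 2·12=24, Z4→Loc-2 4·14=56, Z5→Loc-2 3·4=12, Z6→Loc-3 2·24=48. Service cost 243.
{Loc-2, Loc-3, Loc-6}: service cost 246
{Loc-3, Loc-5, Loc-6}: service cost 282
Among all 20 size-3 choices, {Loc-2, Loc-3, Loc-5} is lowest.

Choose Loc-2, Loc-3 and Loc-5; total service cost 243.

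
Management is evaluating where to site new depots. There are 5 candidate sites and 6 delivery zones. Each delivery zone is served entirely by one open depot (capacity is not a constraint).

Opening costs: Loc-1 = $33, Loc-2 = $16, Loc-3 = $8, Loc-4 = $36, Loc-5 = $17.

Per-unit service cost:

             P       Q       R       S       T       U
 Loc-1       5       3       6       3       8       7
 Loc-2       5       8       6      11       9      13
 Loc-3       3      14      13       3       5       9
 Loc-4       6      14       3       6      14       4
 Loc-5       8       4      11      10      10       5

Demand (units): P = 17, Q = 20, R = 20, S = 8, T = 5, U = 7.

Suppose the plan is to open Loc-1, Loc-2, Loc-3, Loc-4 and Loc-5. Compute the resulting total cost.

Each delivery zone is assigned to its cheapest site among the open ones.
{Loc-1, Loc-2, Loc-3, Loc-4, Loc-5}: P→Loc-3 3·17=51, Q→Loc-1 3·20=60, R→Loc-4 3·20=60, S→Loc-1 3·8=24, T→Loc-3 5·5=25, U→Loc-4 4·7=28. Service 248; fixed 110; total 358.

Total cost: 358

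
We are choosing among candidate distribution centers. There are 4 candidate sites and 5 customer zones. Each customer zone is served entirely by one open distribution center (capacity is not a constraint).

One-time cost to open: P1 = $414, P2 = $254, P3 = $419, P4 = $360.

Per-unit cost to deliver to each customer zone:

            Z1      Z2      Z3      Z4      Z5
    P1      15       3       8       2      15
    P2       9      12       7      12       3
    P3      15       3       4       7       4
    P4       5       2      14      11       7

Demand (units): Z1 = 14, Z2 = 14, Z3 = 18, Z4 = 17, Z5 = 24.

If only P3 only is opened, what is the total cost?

Total cost: 958

Each customer zone is assigned to its cheapest site among the open ones.
{P3}: Z1→P3 15·14=210, Z2→P3 3·14=42, Z3→P3 4·18=72, Z4→P3 7·17=119, Z5→P3 4·24=96. Service 539; fixed 419; total 958.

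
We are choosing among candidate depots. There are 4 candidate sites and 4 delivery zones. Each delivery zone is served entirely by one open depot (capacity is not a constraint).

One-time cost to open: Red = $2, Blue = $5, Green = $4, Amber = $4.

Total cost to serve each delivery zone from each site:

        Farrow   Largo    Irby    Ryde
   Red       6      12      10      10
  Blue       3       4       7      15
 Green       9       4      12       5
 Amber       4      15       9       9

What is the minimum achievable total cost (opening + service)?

For any fixed open set, each delivery zone goes to its cheapest open site; total = fixed + service.
{Blue, Green}: Farrow→Blue 3, Largo→Blue 4, Irby→Blue 7, Ryde→Green 5. Service 19; fixed 9; total 28.
{Red, Blue, Green}: service 19 + fixed 11 = 30
{Green, Amber}: Farrow→Amber 4, Largo→Green 4, Irby→Amber 9, Ryde→Green 5. Service 22; fixed 8; total 30.
{Red, Blue, Green, Amber}: Farrow→Blue 3, Largo→Blue 4, Irby→Blue 7, Ryde→Green 5. Service 19; fixed 15; total 34.
No other subset beats 28.

Minimum total cost: 28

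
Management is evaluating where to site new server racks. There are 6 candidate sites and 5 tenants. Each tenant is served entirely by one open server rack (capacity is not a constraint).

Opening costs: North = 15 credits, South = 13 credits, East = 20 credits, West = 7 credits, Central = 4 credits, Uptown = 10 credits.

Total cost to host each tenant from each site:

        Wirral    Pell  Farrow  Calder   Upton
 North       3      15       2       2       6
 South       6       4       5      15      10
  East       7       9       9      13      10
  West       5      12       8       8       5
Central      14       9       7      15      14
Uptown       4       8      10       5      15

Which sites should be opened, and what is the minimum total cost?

For any fixed open set, each tenant goes to its cheapest open site; total = fixed + service.
{North, Central}: Wirral→North 3, Pell→Central 9, Farrow→North 2, Calder→North 2, Upton→North 6. Service 22; fixed 19; total 41.
{North}: service 28 + fixed 15 = 43
{North, South}: Wirral→North 3, Pell→South 4, Farrow→North 2, Calder→North 2, Upton→North 6. Service 17; fixed 28; total 45.
{North, South, East, West, Central, Uptown}: Wirral→North 3, Pell→South 4, Farrow→North 2, Calder→North 2, Upton→West 5. Service 16; fixed 69; total 85.
No other subset beats 41.

Open North and Central; minimum total cost 41.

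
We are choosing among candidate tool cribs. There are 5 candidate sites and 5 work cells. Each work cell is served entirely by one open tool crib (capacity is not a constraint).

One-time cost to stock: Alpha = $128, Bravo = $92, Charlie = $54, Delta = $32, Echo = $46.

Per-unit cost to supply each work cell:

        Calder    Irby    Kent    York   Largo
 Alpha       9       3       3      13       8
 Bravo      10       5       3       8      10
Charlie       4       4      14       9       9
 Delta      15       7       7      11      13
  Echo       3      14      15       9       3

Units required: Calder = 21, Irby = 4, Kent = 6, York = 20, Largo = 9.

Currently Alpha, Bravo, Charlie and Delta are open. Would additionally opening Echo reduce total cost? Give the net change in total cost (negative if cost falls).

Yes — net change −20 (cost falls by 20).

Current service cost with {Alpha, Bravo, Charlie, Delta}: 346.
Adding Echo: each work cell re-picks its cheapest; new service cost 280, saving 66.
Extra fixed cost: 46. Net change = 46 − 66 = -20.
(Totals: 652 → 632.)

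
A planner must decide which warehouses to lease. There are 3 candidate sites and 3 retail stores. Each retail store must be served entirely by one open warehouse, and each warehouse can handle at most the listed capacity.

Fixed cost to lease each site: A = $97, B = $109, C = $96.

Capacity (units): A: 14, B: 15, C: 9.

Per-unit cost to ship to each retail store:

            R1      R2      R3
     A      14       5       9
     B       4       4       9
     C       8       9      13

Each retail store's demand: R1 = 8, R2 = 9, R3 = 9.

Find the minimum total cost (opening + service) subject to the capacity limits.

Open {A, B, C}: R1→C 8·8=64, R2→B 4·9=36, R3→A 9·9=81.
Loads: A carries 9/14, B carries 9/15, C carries 8/9. Service 181; fixed 302; total 483.
Next best feasible plan costs 492.

Minimum total cost: 483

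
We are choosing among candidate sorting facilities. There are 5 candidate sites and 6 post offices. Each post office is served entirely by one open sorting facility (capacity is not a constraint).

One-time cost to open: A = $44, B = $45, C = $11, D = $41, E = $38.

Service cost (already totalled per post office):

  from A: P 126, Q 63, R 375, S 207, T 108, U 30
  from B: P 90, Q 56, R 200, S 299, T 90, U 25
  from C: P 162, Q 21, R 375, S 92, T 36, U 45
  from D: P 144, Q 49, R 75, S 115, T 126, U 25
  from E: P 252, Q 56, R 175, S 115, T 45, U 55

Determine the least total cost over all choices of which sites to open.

Minimum total cost: 436

For any fixed open set, each post office goes to its cheapest open site; total = fixed + service.
{B, C, D}: P→B 90, Q→C 21, R→D 75, S→C 92, T→C 36, U→B 25. Service 339; fixed 97; total 436.
{C, D}: P→D 144, Q→C 21, R→D 75, S→C 92, T→C 36, U→D 25. Service 393; fixed 52; total 445.
{A, C, D}: P→A 126, Q→C 21, R→D 75, S→C 92, T→C 36, U→D 25. Service 375; fixed 96; total 471.
{A, B, C, D, E}: service 339 + fixed 179 = 518
No other subset beats 436.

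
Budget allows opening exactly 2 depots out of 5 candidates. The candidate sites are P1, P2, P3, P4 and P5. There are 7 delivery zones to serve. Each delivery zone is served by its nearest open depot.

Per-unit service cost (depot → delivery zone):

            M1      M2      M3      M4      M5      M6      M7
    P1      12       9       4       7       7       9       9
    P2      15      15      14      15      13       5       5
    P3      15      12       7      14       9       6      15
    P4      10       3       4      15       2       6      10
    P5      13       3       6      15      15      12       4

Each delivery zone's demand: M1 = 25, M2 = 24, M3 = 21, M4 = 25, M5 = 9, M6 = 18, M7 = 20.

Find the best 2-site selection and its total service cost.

Choose P1 and P4; total service cost 887.

With exactly 2 open, each delivery zone uses its cheapest among the chosen.
{P1, P4}: M1→P4 10·25=250, M2→P4 3·24=72, M3→P1 4·21=84, M4→P1 7·25=175, M5→P4 2·9=18, M6→P4 6·18=108, M7→P1 9·20=180. Service cost 887.
{P1, P5}: service cost 936
{P4, P5}: service cost 987
Among all 10 size-2 choices, {P1, P4} is lowest.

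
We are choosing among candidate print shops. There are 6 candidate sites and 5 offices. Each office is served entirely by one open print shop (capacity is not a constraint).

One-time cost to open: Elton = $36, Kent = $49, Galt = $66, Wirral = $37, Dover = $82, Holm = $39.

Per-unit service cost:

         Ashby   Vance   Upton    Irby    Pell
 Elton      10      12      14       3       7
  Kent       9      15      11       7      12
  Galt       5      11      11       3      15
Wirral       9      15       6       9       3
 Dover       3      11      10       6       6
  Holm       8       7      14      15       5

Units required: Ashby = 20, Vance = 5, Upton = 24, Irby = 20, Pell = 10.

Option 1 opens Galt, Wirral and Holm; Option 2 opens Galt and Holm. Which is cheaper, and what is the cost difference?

Option 1 is cheaper by 103.

Option 1: {Galt, Wirral, Holm}: Ashby→Galt 5·20=100, Vance→Holm 7·5=35, Upton→Wirral 6·24=144, Irby→Galt 3·20=60, Pell→Wirral 3·10=30. Service 369; fixed 142; total 511.
Option 2: {Galt, Holm}: Ashby→Galt 5·20=100, Vance→Holm 7·5=35, Upton→Galt 11·24=264, Irby→Galt 3·20=60, Pell→Holm 5·10=50. Service 509; fixed 105; total 614.
Difference: |511 − 614| = 103.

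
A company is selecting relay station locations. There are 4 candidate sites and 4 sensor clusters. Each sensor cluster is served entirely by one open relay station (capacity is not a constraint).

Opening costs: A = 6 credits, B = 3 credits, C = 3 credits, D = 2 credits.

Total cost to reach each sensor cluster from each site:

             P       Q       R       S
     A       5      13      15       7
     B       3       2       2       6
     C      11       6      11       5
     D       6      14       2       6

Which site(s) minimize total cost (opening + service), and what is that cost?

Open B only; minimum total cost 16.

For any fixed open set, each sensor cluster goes to its cheapest open site; total = fixed + service.
{B}: P→B 3, Q→B 2, R→B 2, S→B 6. Service 13; fixed 3; total 16.
{B, C}: service 12 + fixed 6 = 18
{B, D}: service 13 + fixed 5 = 18
{A, B, C, D}: P→B 3, Q→B 2, R→B 2, S→C 5. Service 12; fixed 14; total 26.
No other subset beats 16.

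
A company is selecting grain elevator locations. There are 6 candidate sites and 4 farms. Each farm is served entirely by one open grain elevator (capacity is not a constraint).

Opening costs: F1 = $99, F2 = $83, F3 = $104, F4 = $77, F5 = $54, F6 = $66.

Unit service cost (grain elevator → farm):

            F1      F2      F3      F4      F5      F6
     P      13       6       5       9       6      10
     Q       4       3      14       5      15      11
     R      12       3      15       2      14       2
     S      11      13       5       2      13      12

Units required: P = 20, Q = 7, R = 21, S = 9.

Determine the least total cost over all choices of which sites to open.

Minimum total cost: 346

For any fixed open set, each farm goes to its cheapest open site; total = fixed + service.
{F4, F5}: P→F5 6·20=120, Q→F4 5·7=35, R→F4 2·21=42, S→F4 2·9=18. Service 215; fixed 131; total 346.
{F4}: service 275 + fixed 77 = 352
{F2, F4}: P→F2 6·20=120, Q→F2 3·7=21, R→F4 2·21=42, S→F4 2·9=18. Service 201; fixed 160; total 361.
{F1, F2, F3, F4, F5, F6}: service 181 + fixed 483 = 664
No other subset beats 346.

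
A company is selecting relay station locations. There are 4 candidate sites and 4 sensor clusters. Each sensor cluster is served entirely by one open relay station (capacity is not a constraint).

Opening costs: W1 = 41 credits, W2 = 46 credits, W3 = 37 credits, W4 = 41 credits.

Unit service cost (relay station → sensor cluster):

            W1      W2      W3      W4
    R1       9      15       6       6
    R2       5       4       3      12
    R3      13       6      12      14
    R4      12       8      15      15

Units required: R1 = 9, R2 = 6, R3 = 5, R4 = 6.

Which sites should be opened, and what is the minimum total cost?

For any fixed open set, each sensor cluster goes to its cheapest open site; total = fixed + service.
{W2, W3}: R1→W3 6·9=54, R2→W3 3·6=18, R3→W2 6·5=30, R4→W2 8·6=48. Service 150; fixed 83; total 233.
{W2, W4}: R1→W4 6·9=54, R2→W2 4·6=24, R3→W2 6·5=30, R4→W2 8·6=48. Service 156; fixed 87; total 243.
{W3}: R1→W3 6·9=54, R2→W3 3·6=18, R3→W3 12·5=60, R4→W3 15·6=90. Service 222; fixed 37; total 259.
{W1, W2, W3, W4}: R1→W3 6·9=54, R2→W3 3·6=18, R3→W2 6·5=30, R4→W2 8·6=48. Service 150; fixed 165; total 315.
(All 15 nonempty subsets were checked; W2 and W3 is lowest.)

Open W2 and W3; minimum total cost 233.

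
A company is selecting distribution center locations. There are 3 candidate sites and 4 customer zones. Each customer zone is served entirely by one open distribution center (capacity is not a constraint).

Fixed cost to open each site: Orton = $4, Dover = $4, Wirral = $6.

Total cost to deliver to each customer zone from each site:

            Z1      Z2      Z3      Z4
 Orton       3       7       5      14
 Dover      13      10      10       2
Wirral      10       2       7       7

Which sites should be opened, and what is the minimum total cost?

Open Orton and Dover; minimum total cost 25.

For any fixed open set, each customer zone goes to its cheapest open site; total = fixed + service.
{Orton, Dover}: Z1→Orton 3, Z2→Orton 7, Z3→Orton 5, Z4→Dover 2. Service 17; fixed 8; total 25.
{Orton, Dover, Wirral}: Z1→Orton 3, Z2→Wirral 2, Z3→Orton 5, Z4→Dover 2. Service 12; fixed 14; total 26.
{Orton, Wirral}: Z1→Orton 3, Z2→Wirral 2, Z3→Orton 5, Z4→Wirral 7. Service 17; fixed 10; total 27.
{Orton}: Z1→Orton 3, Z2→Orton 7, Z3→Orton 5, Z4→Orton 14. Service 29; fixed 4; total 33.
No other subset beats 25.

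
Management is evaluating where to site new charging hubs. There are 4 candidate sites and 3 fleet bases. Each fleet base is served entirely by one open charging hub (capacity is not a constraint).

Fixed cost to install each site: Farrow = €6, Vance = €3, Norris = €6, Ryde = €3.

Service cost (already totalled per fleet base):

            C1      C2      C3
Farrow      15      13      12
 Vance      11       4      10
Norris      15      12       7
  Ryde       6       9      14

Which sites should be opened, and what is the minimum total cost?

For any fixed open set, each fleet base goes to its cheapest open site; total = fixed + service.
{Vance, Ryde}: C1→Ryde 6, C2→Vance 4, C3→Vance 10. Service 20; fixed 6; total 26.
{Vance}: service 25 + fixed 3 = 28
{Vance, Norris, Ryde}: C1→Ryde 6, C2→Vance 4, C3→Norris 7. Service 17; fixed 12; total 29.
{Farrow, Vance, Norris, Ryde}: service 17 + fixed 18 = 35
No other subset beats 26.

Open Vance and Ryde; minimum total cost 26.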